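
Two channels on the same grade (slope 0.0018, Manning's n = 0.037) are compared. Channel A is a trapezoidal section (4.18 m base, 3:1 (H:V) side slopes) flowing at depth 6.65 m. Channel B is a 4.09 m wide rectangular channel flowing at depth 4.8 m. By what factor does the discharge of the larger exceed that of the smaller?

Channel A: With bottom width b = 4.18 m and side slope z = 3: A = (b + zy)y = (4.18 + 3×6.65)×6.65 = 160.5 m²; P = b + 2y√(1+z²) = 4.18 + 2×6.65×3.162 = 46.24 m. Hydraulic radius R = A/P = 160.5/46.24 = 3.47 m. Q_A = (1/0.037)·160.5·3.47^(2/3)·√0.0018 = 421.8 m³/s.
Channel B: Flow area A = b·y = 4.09 × 4.8 = 19.63 m². Wetted perimeter P = b + 2y = 4.09 + 2×4.8 = 13.69 m. Hydraulic radius R = A/P = 19.63/13.69 = 1.434 m. Q_B = (1/0.037)·19.63·1.434^(2/3)·√0.0018 = 28.63 m³/s.
The larger discharge is 421.8 m³/s and the smaller is 28.63 m³/s; the ratio is 14.7.

14.7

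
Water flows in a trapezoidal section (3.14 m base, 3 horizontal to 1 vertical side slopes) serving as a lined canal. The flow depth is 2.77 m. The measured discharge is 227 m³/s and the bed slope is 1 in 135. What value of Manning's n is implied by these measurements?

With bottom width b = 3.14 m and side slope z = 3: A = (b + zy)y = (3.14 + 3×2.77)×2.77 = 31.72 m²; P = b + 2y√(1+z²) = 3.14 + 2×2.77×3.162 = 20.66 m.
Hydraulic radius R = A/P = 31.72/20.66 = 1.535 m.
Rearranging Manning's equation: n = (1/Q) A R^(2/3) S^(1/2) = (1/227) × 31.72 × 1.535^(2/3) × √0.007407 = 0.016.

n = 0.016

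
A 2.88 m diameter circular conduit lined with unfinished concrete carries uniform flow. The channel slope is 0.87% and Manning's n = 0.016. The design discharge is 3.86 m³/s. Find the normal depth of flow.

Manning's equation rearranged: A R^(2/3) = nQ / (1·√S) = 0.016 × 3.86 / (√0.0087) = 0.6621.
Try y = 0.817 m: A R^(2/3) = 0.9192 — too large.
Try y = 0.615 m: A R^(2/3) = 0.5231 — too small.
Try y = 0.692 m: A R^(2/3) = 0.6625 — ≈ 0.6621.

y_n = 0.692 m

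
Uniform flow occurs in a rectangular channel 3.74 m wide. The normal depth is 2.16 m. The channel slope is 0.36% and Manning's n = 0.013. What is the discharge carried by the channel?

Flow area A = b·y = 3.74 × 2.16 = 8.078 m². Wetted perimeter P = b + 2y = 3.74 + 2×2.16 = 8.06 m.
Hydraulic radius R = A/P = 8.078/8.06 = 1.002 m.
Manning's equation: Q = (1/n) A R^(2/3) S^(1/2) = (1/0.013) × 8.078 × 1.002^(2/3) × 0.0036^(1/2) = 37.3 m³/s.

Q = 37.3 m³/s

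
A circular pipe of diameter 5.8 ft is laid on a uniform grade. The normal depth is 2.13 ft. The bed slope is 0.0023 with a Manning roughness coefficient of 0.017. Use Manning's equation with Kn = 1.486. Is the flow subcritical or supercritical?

subcritical

For a circular section of diameter D = 5.8 ft at depth y = 2.13 ft, the central angle is θ = 2 arccos(1 − 2y/D) = 2.604 rad. Then A = (D²/8)(θ − sin θ) = 8.797 ft² and P = Dθ/2 = 7.552 ft.
Hydraulic radius R = A/P = 8.797/7.552 = 1.165 ft.
V = (1.486/n) R^(2/3) √S = (1.486/0.017) × 1.165^(2/3) × √0.0023 = 4.641 ft/s. Hydraulic depth D_h = A/T = 8.797/5.592 = 1.573 ft.
Froude number Fr = V/√(g·D_h) = 4.641/√(32.2×1.573) = 0.652, which is less than 1, so the flow is subcritical.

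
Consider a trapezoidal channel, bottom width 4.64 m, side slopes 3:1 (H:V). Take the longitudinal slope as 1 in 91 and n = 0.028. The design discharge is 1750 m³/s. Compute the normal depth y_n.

Manning's equation rearranged: A R^(2/3) = nQ / (1·√S) = 0.028 × 1750 / (√0.01099) = 467.4.
Try y = 5.98 m: A R^(2/3) = 292 — too small.
Try y = 9.18 m: A R^(2/3) = 830.2 — too large.
Try y = 7.27 m: A R^(2/3) = 468.2 — ≈ 467.4.

y_n = 7.27 m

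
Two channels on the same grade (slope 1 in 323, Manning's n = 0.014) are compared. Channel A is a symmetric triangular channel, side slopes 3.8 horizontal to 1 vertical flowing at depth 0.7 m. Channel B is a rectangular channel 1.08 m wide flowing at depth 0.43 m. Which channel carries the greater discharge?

channel A

Channel A: For a triangular section with side slope z = 3.8: A = zy² = 3.8×0.7² = 1.862 m²; P = 2y√(1+z²) = 2×0.7×3.929 = 5.501 m. Hydraulic radius R = A/P = 1.862/5.501 = 0.3385 m. Q_A = (1/0.014)·1.862·0.3385^(2/3)·√0.003096 = 3.594 m³/s.
Channel B: Flow area A = b·y = 1.08 × 0.43 = 0.4644 m². Wetted perimeter P = b + 2y = 1.08 + 2×0.43 = 1.94 m. Hydraulic radius R = A/P = 0.4644/1.94 = 0.2394 m. Q_B = (1/0.014)·0.4644·0.2394^(2/3)·√0.003096 = 0.7116 m³/s.
Q_A = 3.594 m³/s vs Q_B = 0.7116 m³/s, so channel A carries more.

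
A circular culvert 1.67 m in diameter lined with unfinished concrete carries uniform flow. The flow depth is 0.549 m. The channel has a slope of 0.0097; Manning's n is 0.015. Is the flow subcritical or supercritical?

supercritical

For a circular section of diameter D = 1.67 m at depth y = 0.549 m, the central angle is θ = 2 arccos(1 − 2y/D) = 2.442 rad. Then A = (D²/8)(θ − sin θ) = 0.6271 m² and P = Dθ/2 = 2.039 m.
Hydraulic radius R = A/P = 0.6271/2.039 = 0.3075 m.
V = (1/n) R^(2/3) √S = (1/0.015) × 0.3075^(2/3) × √0.0097 = 2.991 m/s. Hydraulic depth D_h = A/T = 0.6271/1.569 = 0.3997 m.
Froude number Fr = V/√(g·D_h) = 2.991/√(9.81×0.3997) = 1.51, which is greater than 1, so the flow is supercritical.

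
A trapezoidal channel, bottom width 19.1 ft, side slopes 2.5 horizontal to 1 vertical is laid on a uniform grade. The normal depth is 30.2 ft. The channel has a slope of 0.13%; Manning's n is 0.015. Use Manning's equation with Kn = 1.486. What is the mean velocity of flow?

V = 22.4 ft/s

With bottom width b = 19.1 ft and side slope z = 2.5: A = (b + zy)y = (19.1 + 2.5×30.2)×30.2 = 2857 ft²; P = b + 2y√(1+z²) = 19.1 + 2×30.2×2.693 = 181.7 ft.
Hydraulic radius R = A/P = 2857/181.7 = 15.72 ft.
From Manning's equation, V = (1.486/n) R^(2/3) S^(1/2) = (1.486/0.015) × 15.72^(2/3) × 0.0013^(1/2) = 22.4 ft/s.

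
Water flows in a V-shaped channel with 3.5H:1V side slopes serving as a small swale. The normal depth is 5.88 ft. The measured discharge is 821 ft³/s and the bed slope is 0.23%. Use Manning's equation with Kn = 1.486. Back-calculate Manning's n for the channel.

n = 0.021

For a triangular section with side slope z = 3.5: A = zy² = 3.5×5.88² = 121 ft²; P = 2y√(1+z²) = 2×5.88×3.64 = 42.81 ft.
Hydraulic radius R = A/P = 121/42.81 = 2.827 ft.
Rearranging Manning's equation: n = (1.486/Q) A R^(2/3) S^(1/2) = (1.486/821) × 121 × 2.827^(2/3) × √0.0023 = 0.021.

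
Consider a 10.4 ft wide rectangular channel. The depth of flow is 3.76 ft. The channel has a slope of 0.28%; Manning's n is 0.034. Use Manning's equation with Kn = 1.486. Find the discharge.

Q = 152 ft³/s

Flow area A = b·y = 10.4 × 3.76 = 39.1 ft². Wetted perimeter P = b + 2y = 10.4 + 2×3.76 = 17.92 ft.
Hydraulic radius R = A/P = 39.1/17.92 = 2.182 ft.
Manning's equation: Q = (1.486/n) A R^(2/3) S^(1/2) = (1.486/0.034) × 39.1 × 2.182^(2/3) × 0.0028^(1/2) = 152 ft³/s.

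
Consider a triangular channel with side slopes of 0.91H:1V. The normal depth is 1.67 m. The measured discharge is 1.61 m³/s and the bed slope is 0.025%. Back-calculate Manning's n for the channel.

For a triangular section with side slope z = 0.91: A = zy² = 0.91×1.67² = 2.538 m²; P = 2y√(1+z²) = 2×1.67×1.352 = 4.516 m.
Hydraulic radius R = A/P = 2.538/4.516 = 0.562 m.
Rearranging Manning's equation: n = (1/Q) A R^(2/3) S^(1/2) = (1/1.61) × 2.538 × 0.562^(2/3) × √0.00025 = 0.017.

n = 0.017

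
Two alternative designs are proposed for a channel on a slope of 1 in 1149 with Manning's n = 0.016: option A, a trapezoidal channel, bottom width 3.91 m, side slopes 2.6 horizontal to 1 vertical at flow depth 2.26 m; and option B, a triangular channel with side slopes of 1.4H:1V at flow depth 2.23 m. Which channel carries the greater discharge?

channel A

Channel A: With bottom width b = 3.91 m and side slope z = 2.6: A = (b + zy)y = (3.91 + 2.6×2.26)×2.26 = 22.12 m²; P = b + 2y√(1+z²) = 3.91 + 2×2.26×2.786 = 16.5 m. Hydraulic radius R = A/P = 22.12/16.5 = 1.34 m. Q_A = (1/0.016)·22.12·1.34^(2/3)·√0.0008703 = 49.57 m³/s.
Channel B: For a triangular section with side slope z = 1.4: A = zy² = 1.4×2.23² = 6.962 m²; P = 2y√(1+z²) = 2×2.23×1.72 = 7.673 m. Hydraulic radius R = A/P = 6.962/7.673 = 0.9073 m. Q_B = (1/0.016)·6.962·0.9073^(2/3)·√0.0008703 = 12.03 m³/s.
Q_A = 49.57 m³/s vs Q_B = 12.03 m³/s, so channel A carries more.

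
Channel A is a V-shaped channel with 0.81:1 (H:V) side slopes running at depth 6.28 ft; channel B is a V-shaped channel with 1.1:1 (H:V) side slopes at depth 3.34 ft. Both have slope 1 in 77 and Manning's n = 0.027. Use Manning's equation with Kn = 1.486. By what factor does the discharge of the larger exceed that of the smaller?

3.56

Channel A: For a triangular section with side slope z = 0.81: A = zy² = 0.81×6.28² = 31.95 ft²; P = 2y√(1+z²) = 2×6.28×1.287 = 16.16 ft. Hydraulic radius R = A/P = 31.95/16.16 = 1.976 ft. Q_A = (1.486/0.027)·31.95·1.976^(2/3)·√0.01299 = 315.5 ft³/s.
Channel B: For a triangular section with side slope z = 1.1: A = zy² = 1.1×3.34² = 12.27 ft²; P = 2y√(1+z²) = 2×3.34×1.487 = 9.931 ft. Hydraulic radius R = A/P = 12.27/9.931 = 1.236 ft. Q_B = (1.486/0.027)·12.27·1.236^(2/3)·√0.01299 = 88.63 ft³/s.
The larger discharge is 315.5 ft³/s and the smaller is 88.63 ft³/s; the ratio is 3.56.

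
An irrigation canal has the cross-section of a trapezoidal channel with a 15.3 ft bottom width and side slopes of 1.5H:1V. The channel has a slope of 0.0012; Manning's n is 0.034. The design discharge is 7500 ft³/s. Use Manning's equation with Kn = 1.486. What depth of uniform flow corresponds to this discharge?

Manning's equation rearranged: A R^(2/3) = nQ / (1.486·√S) = 0.034 × 7500 / (1.486 × √0.0012) = 4954.
Trying y = 17.1 ft: A R^(2/3) = 3052 — too small.
Trying y = 25.8 ft: A R^(2/3) = 7648 — too large.
Trying y = 21.3 ft: A R^(2/3) = 4956 — close enough.

y_n = 21.3 ft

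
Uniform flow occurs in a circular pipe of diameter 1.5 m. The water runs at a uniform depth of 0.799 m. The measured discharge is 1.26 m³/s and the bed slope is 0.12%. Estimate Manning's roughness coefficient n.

For a circular section of diameter D = 1.5 m at depth y = 0.799 m, the central angle is θ = 2 arccos(1 − 2y/D) = 3.272 rad. Then A = (D²/8)(θ − sin θ) = 0.957 m² and P = Dθ/2 = 2.454 m.
Hydraulic radius R = A/P = 0.957/2.454 = 0.3899 m.
Rearranging Manning's equation: n = (1/Q) A R^(2/3) S^(1/2) = (1/1.26) × 0.957 × 0.3899^(2/3) × √0.0012 = 0.014.

n = 0.014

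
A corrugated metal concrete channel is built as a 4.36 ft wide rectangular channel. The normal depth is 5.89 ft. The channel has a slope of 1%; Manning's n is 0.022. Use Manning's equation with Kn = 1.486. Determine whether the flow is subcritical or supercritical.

Flow area A = b·y = 4.36 × 5.89 = 25.68 ft². Wetted perimeter P = b + 2y = 4.36 + 2×5.89 = 16.14 ft.
Hydraulic radius R = A/P = 25.68/16.14 = 1.591 ft.
V = (1.486/n) R^(2/3) √S = (1.486/0.022) × 1.591^(2/3) × √0.01 = 9.206 ft/s. Hydraulic depth D_h = A/T = 25.68/4.36 = 5.89 ft.
Froude number Fr = V/√(g·D_h) = 9.206/√(32.2×5.89) = 0.668, which is less than 1, so the flow is subcritical.

subcritical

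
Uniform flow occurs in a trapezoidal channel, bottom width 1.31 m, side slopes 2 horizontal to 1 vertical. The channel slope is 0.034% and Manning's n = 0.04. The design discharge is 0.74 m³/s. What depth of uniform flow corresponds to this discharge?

y_n = 0.848 m

Manning's equation rearranged: A R^(2/3) = nQ / (1·√S) = 0.04 × 0.74 / (√0.00034) = 1.605.
At y = 0.991 m: A R^(2/3) = 2.238 — too large.
At y = 0.759 m: A R^(2/3) = 1.272 — too small.
At y = 0.848 m: A R^(2/3) = 1.605 — ≈ 1.605.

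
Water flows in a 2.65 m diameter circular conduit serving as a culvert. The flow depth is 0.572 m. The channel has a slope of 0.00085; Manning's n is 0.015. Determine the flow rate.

Q = 0.832 m³/s

For a circular section of diameter D = 2.65 m at depth y = 0.572 m, the central angle is θ = 2 arccos(1 − 2y/D) = 1.933 rad. Then A = (D²/8)(θ − sin θ) = 0.8756 m² and P = Dθ/2 = 2.561 m.
Hydraulic radius R = A/P = 0.8756/2.561 = 0.3419 m.
Manning's equation: Q = (1/n) A R^(2/3) S^(1/2) = (1/0.015) × 0.8756 × 0.3419^(2/3) × 0.00085^(1/2) = 0.832 m³/s.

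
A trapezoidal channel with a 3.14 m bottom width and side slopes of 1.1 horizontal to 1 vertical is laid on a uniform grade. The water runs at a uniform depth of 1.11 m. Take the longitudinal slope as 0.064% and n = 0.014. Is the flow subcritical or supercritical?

With bottom width b = 3.14 m and side slope z = 1.1: A = (b + zy)y = (3.14 + 1.1×1.11)×1.11 = 4.841 m²; P = b + 2y√(1+z²) = 3.14 + 2×1.11×1.487 = 6.44 m.
Hydraulic radius R = A/P = 4.841/6.44 = 0.7516 m.
V = (1/n) R^(2/3) √S = (1/0.014) × 0.7516^(2/3) × √0.00064 = 1.494 m/s. Hydraulic depth D_h = A/T = 4.841/5.582 = 0.8672 m.
Froude number Fr = V/√(g·D_h) = 1.494/√(9.81×0.8672) = 0.512, which is less than 1, so the flow is subcritical.

subcritical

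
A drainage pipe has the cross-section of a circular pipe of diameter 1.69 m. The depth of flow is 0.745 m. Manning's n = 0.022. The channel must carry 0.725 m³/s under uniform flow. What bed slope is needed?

For a circular section of diameter D = 1.69 m at depth y = 0.745 m, the central angle is θ = 2 arccos(1 − 2y/D) = 2.904 rad. Then A = (D²/8)(θ − sin θ) = 0.953 m² and P = Dθ/2 = 2.454 m.
Hydraulic radius R = A/P = 0.953/2.454 = 0.3883 m.
From Manning's equation, S = [nQ / (1 A R^(2/3))]² = [0.022 × 0.725 / (1 × 0.953 × 0.3883^(2/3))]² = 0.000989.

S = 0.000989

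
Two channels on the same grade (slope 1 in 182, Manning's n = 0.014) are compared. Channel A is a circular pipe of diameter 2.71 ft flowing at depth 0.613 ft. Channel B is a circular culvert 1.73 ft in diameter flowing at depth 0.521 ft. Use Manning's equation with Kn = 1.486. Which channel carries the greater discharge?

channel A

Channel A: For a circular section of diameter D = 2.71 ft at depth y = 0.613 ft, the central angle is θ = 2 arccos(1 − 2y/D) = 1.983 rad. Then A = (D²/8)(θ − sin θ) = 0.9788 ft² and P = Dθ/2 = 2.686 ft. Hydraulic radius R = A/P = 0.9788/2.686 = 0.3643 ft. Q_A = (1.486/0.014)·0.9788·0.3643^(2/3)·√0.005495 = 3.928 ft³/s.
Channel B: For a circular section of diameter D = 1.73 ft at depth y = 0.521 ft, the central angle is θ = 2 arccos(1 − 2y/D) = 2.324 rad. Then A = (D²/8)(θ − sin θ) = 0.5963 ft² and P = Dθ/2 = 2.01 ft. Hydraulic radius R = A/P = 0.5963/2.01 = 0.2967 ft. Q_B = (1.486/0.014)·0.5963·0.2967^(2/3)·√0.005495 = 2.087 ft³/s.
Q_A = 3.928 ft³/s vs Q_B = 2.087 ft³/s, so channel A carries more.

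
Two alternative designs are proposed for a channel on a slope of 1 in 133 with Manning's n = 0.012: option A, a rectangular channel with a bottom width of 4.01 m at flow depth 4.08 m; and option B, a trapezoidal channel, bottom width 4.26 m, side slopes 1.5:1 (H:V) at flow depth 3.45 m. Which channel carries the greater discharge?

Channel A: Flow area A = b·y = 4.01 × 4.08 = 16.36 m². Wetted perimeter P = b + 2y = 4.01 + 2×4.08 = 12.17 m. Hydraulic radius R = A/P = 16.36/12.17 = 1.344 m. Q_A = (1/0.012)·16.36·1.344^(2/3)·√0.007519 = 144 m³/s.
Channel B: With bottom width b = 4.26 m and side slope z = 1.5: A = (b + zy)y = (4.26 + 1.5×3.45)×3.45 = 32.55 m²; P = b + 2y√(1+z²) = 4.26 + 2×3.45×1.803 = 16.7 m. Hydraulic radius R = A/P = 32.55/16.7 = 1.949 m. Q_B = (1/0.012)·32.55·1.949^(2/3)·√0.007519 = 367 m³/s.
Q_A = 144 m³/s vs Q_B = 367 m³/s, so channel B carries more.

channel B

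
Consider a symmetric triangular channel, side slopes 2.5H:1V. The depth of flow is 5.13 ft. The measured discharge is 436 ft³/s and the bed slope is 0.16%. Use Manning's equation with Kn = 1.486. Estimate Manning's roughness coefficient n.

n = 0.016

For a triangular section with side slope z = 2.5: A = zy² = 2.5×5.13² = 65.79 ft²; P = 2y√(1+z²) = 2×5.13×2.693 = 27.63 ft.
Hydraulic radius R = A/P = 65.79/27.63 = 2.382 ft.
Rearranging Manning's equation: n = (1.486/Q) A R^(2/3) S^(1/2) = (1.486/436) × 65.79 × 2.382^(2/3) × √0.0016 = 0.016.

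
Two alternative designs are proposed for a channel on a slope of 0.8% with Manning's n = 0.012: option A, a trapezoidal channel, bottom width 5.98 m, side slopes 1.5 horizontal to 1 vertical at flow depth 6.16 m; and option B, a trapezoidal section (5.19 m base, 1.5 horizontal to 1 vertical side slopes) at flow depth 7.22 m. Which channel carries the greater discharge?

Channel A: With bottom width b = 5.98 m and side slope z = 1.5: A = (b + zy)y = (5.98 + 1.5×6.16)×6.16 = 93.76 m²; P = b + 2y√(1+z²) = 5.98 + 2×6.16×1.803 = 28.19 m. Hydraulic radius R = A/P = 93.76/28.19 = 3.326 m. Q_A = (1/0.012)·93.76·3.326^(2/3)·√0.008 = 1557 m³/s.
Channel B: With bottom width b = 5.19 m and side slope z = 1.5: A = (b + zy)y = (5.19 + 1.5×7.22)×7.22 = 115.7 m²; P = b + 2y√(1+z²) = 5.19 + 2×7.22×1.803 = 31.22 m. Hydraulic radius R = A/P = 115.7/31.22 = 3.705 m. Q_B = (1/0.012)·115.7·3.705^(2/3)·√0.008 = 2064 m³/s.
Q_A = 1557 m³/s vs Q_B = 2064 m³/s, so channel B carries more.

channel B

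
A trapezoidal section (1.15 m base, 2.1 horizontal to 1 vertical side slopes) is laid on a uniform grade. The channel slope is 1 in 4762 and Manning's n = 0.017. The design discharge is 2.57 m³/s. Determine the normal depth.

y_n = 1.15 m

Manning's equation rearranged: A R^(2/3) = nQ / (1·√S) = 0.017 × 2.57 / (√0.00021) = 3.015.
Try y = 0.792 m: A R^(2/3) = 1.329 — low.
Try y = 1.15 m: A R^(2/3) = 3.015 — close enough.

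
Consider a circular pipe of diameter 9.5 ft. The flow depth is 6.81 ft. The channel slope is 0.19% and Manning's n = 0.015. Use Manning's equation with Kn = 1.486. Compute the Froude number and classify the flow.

subcritical

For a circular section of diameter D = 9.5 ft at depth y = 6.81 ft, the central angle is θ = 2 arccos(1 − 2y/D) = 4.039 rad. Then A = (D²/8)(θ − sin θ) = 54.38 ft² and P = Dθ/2 = 19.18 ft.
Hydraulic radius R = A/P = 54.38/19.18 = 2.835 ft.
V = (1.486/n) R^(2/3) √S = (1.486/0.015) × 2.835^(2/3) × √0.0019 = 8.649 ft/s. Hydraulic depth D_h = A/T = 54.38/8.56 = 6.353 ft.
Froude number Fr = V/√(g·D_h) = 8.649/√(32.2×6.353) = 0.605, which is less than 1, so the flow is subcritical.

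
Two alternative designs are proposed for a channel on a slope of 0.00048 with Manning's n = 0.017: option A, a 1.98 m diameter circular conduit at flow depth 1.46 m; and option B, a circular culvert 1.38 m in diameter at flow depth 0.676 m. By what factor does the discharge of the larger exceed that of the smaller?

Channel A: For a circular section of diameter D = 1.98 m at depth y = 1.46 m, the central angle is θ = 2 arccos(1 − 2y/D) = 4.131 rad. Then A = (D²/8)(θ − sin θ) = 2.434 m² and P = Dθ/2 = 4.09 m. Hydraulic radius R = A/P = 2.434/4.09 = 0.5951 m. Q_A = (1/0.017)·2.434·0.5951^(2/3)·√0.00048 = 2.219 m³/s.
Channel B: For a circular section of diameter D = 1.38 m at depth y = 0.676 m, the central angle is θ = 2 arccos(1 − 2y/D) = 3.101 rad. Then A = (D²/8)(θ − sin θ) = 0.7285 m² and P = Dθ/2 = 2.14 m. Hydraulic radius R = A/P = 0.7285/2.14 = 0.3405 m. Q_B = (1/0.017)·0.7285·0.3405^(2/3)·√0.00048 = 0.4578 m³/s.
The larger discharge is 2.219 m³/s and the smaller is 0.4578 m³/s; the ratio is 4.85.

4.85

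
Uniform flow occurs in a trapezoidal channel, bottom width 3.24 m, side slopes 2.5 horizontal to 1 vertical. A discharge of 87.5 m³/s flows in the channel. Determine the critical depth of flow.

y_c = 2.45 m

At critical depth, Q² T / (g A³) = 1, i.e. A³/T = Q²/g = 87.5²/9.81 = 780.5.
Trying y = 2.04 m: A³/T = 366.4 — short.
Trying y = 3.04 m: A³/T = 1941 — over.
Trying y = 2.45 m: A³/T = 779.8 — matches.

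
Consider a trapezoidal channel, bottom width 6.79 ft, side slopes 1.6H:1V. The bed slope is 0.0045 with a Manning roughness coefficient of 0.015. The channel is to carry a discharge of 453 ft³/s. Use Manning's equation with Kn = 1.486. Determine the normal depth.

y_n = 3.39 ft

Manning's equation rearranged: A R^(2/3) = nQ / (1.486·√S) = 0.015 × 453 / (1.486 × √0.0045) = 68.17.
At y = 4.15 ft: A R^(2/3) = 102.2 — high.
At y = 2.78 ft: A R^(2/3) = 46.36 — low.
At y = 3.39 ft: A R^(2/3) = 68.21 — ≈ 68.17.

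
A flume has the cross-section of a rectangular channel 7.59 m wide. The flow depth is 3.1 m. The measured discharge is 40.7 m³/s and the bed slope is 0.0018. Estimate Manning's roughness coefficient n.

n = 0.035

Flow area A = b·y = 7.59 × 3.1 = 23.53 m². Wetted perimeter P = b + 2y = 7.59 + 2×3.1 = 13.79 m.
Hydraulic radius R = A/P = 23.53/13.79 = 1.706 m.
Rearranging Manning's equation: n = (1/Q) A R^(2/3) S^(1/2) = (1/40.7) × 23.53 × 1.706^(2/3) × √0.0018 = 0.035.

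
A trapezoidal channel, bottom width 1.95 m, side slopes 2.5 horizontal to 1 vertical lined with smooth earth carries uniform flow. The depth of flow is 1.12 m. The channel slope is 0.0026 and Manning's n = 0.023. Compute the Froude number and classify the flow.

With bottom width b = 1.95 m and side slope z = 2.5: A = (b + zy)y = (1.95 + 2.5×1.12)×1.12 = 5.32 m²; P = b + 2y√(1+z²) = 1.95 + 2×1.12×2.693 = 7.981 m.
Hydraulic radius R = A/P = 5.32/7.981 = 0.6666 m.
V = (1/n) R^(2/3) √S = (1/0.023) × 0.6666^(2/3) × √0.0026 = 1.692 m/s. Hydraulic depth D_h = A/T = 5.32/7.55 = 0.7046 m.
Froude number Fr = V/√(g·D_h) = 1.692/√(9.81×0.7046) = 0.643, which is less than 1, so the flow is subcritical.

subcritical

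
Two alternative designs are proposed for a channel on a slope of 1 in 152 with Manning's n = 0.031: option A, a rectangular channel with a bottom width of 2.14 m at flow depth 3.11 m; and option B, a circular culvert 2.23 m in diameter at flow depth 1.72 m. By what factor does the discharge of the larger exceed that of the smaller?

2.3

Channel A: Flow area A = b·y = 2.14 × 3.11 = 6.655 m². Wetted perimeter P = b + 2y = 2.14 + 2×3.11 = 8.36 m. Hydraulic radius R = A/P = 6.655/8.36 = 0.7961 m. Q_A = (1/0.031)·6.655·0.7961^(2/3)·√0.006579 = 14.96 m³/s.
Channel B: For a circular section of diameter D = 2.23 m at depth y = 1.72 m, the central angle is θ = 2 arccos(1 − 2y/D) = 4.289 rad. Then A = (D²/8)(θ − sin θ) = 3.233 m² and P = Dθ/2 = 4.782 m. Hydraulic radius R = A/P = 3.233/4.782 = 0.676 m. Q_B = (1/0.031)·3.233·0.676^(2/3)·√0.006579 = 6.515 m³/s.
The larger discharge is 14.96 m³/s and the smaller is 6.515 m³/s; the ratio is 2.3.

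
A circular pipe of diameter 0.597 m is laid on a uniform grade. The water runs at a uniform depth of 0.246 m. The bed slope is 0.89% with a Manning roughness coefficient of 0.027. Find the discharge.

Q = 0.0979 m³/s

For a circular section of diameter D = 0.597 m at depth y = 0.246 m, the central angle is θ = 2 arccos(1 − 2y/D) = 2.788 rad. Then A = (D²/8)(θ − sin θ) = 0.1088 m² and P = Dθ/2 = 0.8322 m.
Hydraulic radius R = A/P = 0.1088/0.8322 = 0.1307 m.
Manning's equation: Q = (1/n) A R^(2/3) S^(1/2) = (1/0.027) × 0.1088 × 0.1307^(2/3) × 0.0089^(1/2) = 0.0979 m³/s.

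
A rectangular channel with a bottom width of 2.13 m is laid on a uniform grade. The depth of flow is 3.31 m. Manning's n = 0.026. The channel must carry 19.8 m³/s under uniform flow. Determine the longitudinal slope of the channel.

S = 0.00711

Flow area A = b·y = 2.13 × 3.31 = 7.05 m². Wetted perimeter P = b + 2y = 2.13 + 2×3.31 = 8.75 m.
Hydraulic radius R = A/P = 7.05/8.75 = 0.8057 m.
From Manning's equation, S = [nQ / (1 A R^(2/3))]² = [0.026 × 19.8 / (1 × 7.05 × 0.8057^(2/3))]² = 0.00711.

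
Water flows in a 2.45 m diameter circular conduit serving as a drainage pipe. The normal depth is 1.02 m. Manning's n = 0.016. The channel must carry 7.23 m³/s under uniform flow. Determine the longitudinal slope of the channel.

For a circular section of diameter D = 2.45 m at depth y = 1.02 m, the central angle is θ = 2 arccos(1 − 2y/D) = 2.805 rad. Then A = (D²/8)(θ − sin θ) = 1.857 m² and P = Dθ/2 = 3.437 m.
Hydraulic radius R = A/P = 1.857/3.437 = 0.5405 m.
From Manning's equation, S = [nQ / (1 A R^(2/3))]² = [0.016 × 7.23 / (1 × 1.857 × 0.5405^(2/3))]² = 0.00881.

S = 0.00881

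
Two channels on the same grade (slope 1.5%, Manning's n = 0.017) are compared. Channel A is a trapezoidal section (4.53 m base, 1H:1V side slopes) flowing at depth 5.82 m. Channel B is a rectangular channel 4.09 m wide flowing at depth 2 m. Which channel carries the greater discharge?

channel A

Channel A: With bottom width b = 4.53 m and side slope z = 1: A = (b + zy)y = (4.53 + 1×5.82)×5.82 = 60.24 m²; P = b + 2y√(1+z²) = 4.53 + 2×5.82×1.414 = 20.99 m. Hydraulic radius R = A/P = 60.24/20.99 = 2.87 m. Q_A = (1/0.017)·60.24·2.87^(2/3)·√0.015 = 876.3 m³/s.
Channel B: Flow area A = b·y = 4.09 × 2 = 8.18 m². Wetted perimeter P = b + 2y = 4.09 + 2×2 = 8.09 m. Hydraulic radius R = A/P = 8.18/8.09 = 1.011 m. Q_B = (1/0.017)·8.18·1.011^(2/3)·√0.015 = 59.37 m³/s.
Q_A = 876.3 m³/s vs Q_B = 59.37 m³/s, so channel A carries more.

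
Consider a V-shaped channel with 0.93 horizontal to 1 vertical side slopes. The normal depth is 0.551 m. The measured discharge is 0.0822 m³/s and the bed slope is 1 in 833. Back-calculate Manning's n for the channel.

n = 0.039

For a triangular section with side slope z = 0.93: A = zy² = 0.93×0.551² = 0.2823 m²; P = 2y√(1+z²) = 2×0.551×1.366 = 1.505 m.
Hydraulic radius R = A/P = 0.2823/1.505 = 0.1876 m.
Rearranging Manning's equation: n = (1/Q) A R^(2/3) S^(1/2) = (1/0.0822) × 0.2823 × 0.1876^(2/3) × √0.0012 = 0.039.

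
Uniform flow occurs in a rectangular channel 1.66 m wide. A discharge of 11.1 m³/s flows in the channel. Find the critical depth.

For a rectangular channel, critical depth y_c = (q²/g)^(1/3) where q = Q/b = 11.1/1.66 = 6.687 m²/s.
So y_c = (6.687²/9.81)^(1/3) = 1.66 m.

y_c = 1.66 m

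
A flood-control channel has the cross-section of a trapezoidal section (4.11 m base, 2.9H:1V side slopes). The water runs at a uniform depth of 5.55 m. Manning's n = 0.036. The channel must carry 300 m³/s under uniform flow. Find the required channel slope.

With bottom width b = 4.11 m and side slope z = 2.9: A = (b + zy)y = (4.11 + 2.9×5.55)×5.55 = 112.1 m²; P = b + 2y√(1+z²) = 4.11 + 2×5.55×3.068 = 38.16 m.
Hydraulic radius R = A/P = 112.1/38.16 = 2.939 m.
From Manning's equation, S = [nQ / (1 A R^(2/3))]² = [0.036 × 300 / (1 × 112.1 × 2.939^(2/3))]² = 0.0022.

S = 0.0022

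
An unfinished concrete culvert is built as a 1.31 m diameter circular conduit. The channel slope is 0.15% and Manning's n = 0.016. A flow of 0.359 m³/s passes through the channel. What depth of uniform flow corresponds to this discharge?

y_n = 0.429 m

Manning's equation rearranged: A R^(2/3) = nQ / (1·√S) = 0.016 × 0.359 / (√0.0015) = 0.1483.
Trying y = 0.493 m: A R^(2/3) = 0.1929 — too large.
Trying y = 0.3 m: A R^(2/3) = 0.07366 — too small.
Trying y = 0.429 m: A R^(2/3) = 0.1484 — close enough.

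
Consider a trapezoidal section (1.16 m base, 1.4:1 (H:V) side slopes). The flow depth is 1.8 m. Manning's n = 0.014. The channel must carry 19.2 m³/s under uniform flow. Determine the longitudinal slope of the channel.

S = 0.00189

With bottom width b = 1.16 m and side slope z = 1.4: A = (b + zy)y = (1.16 + 1.4×1.8)×1.8 = 6.624 m²; P = b + 2y√(1+z²) = 1.16 + 2×1.8×1.72 = 7.354 m.
Hydraulic radius R = A/P = 6.624/7.354 = 0.9008 m.
From Manning's equation, S = [nQ / (1 A R^(2/3))]² = [0.014 × 19.2 / (1 × 6.624 × 0.9008^(2/3))]² = 0.00189.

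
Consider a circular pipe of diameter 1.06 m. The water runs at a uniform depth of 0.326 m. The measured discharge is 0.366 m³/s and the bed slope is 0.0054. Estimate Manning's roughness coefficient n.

For a circular section of diameter D = 1.06 m at depth y = 0.326 m, the central angle is θ = 2 arccos(1 − 2y/D) = 2.351 rad. Then A = (D²/8)(θ − sin θ) = 0.2305 m² and P = Dθ/2 = 1.246 m.
Hydraulic radius R = A/P = 0.2305/1.246 = 0.1849 m.
Rearranging Manning's equation: n = (1/Q) A R^(2/3) S^(1/2) = (1/0.366) × 0.2305 × 0.1849^(2/3) × √0.0054 = 0.015.

n = 0.015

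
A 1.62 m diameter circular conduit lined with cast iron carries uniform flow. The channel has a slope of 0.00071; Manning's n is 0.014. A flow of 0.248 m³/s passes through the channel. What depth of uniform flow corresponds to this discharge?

Manning's equation rearranged: A R^(2/3) = nQ / (1·√S) = 0.014 × 0.248 / (√0.00071) = 0.1303.
Try y = 0.447 m: A R^(2/3) = 0.1877 — too large.
Try y = 0.316 m: A R^(2/3) = 0.09392 — too small.
Try y = 0.372 m: A R^(2/3) = 0.1305 — close enough.

y_n = 0.372 m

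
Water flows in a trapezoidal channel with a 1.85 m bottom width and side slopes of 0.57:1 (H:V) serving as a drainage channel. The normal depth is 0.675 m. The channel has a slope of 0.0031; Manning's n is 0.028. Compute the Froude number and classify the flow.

subcritical

With bottom width b = 1.85 m and side slope z = 0.57: A = (b + zy)y = (1.85 + 0.57×0.675)×0.675 = 1.508 m²; P = b + 2y√(1+z²) = 1.85 + 2×0.675×1.151 = 3.404 m.
Hydraulic radius R = A/P = 1.508/3.404 = 0.4432 m.
V = (1/n) R^(2/3) √S = (1/0.028) × 0.4432^(2/3) × √0.0031 = 1.156 m/s. Hydraulic depth D_h = A/T = 1.508/2.619 = 0.5759 m.
Froude number Fr = V/√(g·D_h) = 1.156/√(9.81×0.5759) = 0.486, which is less than 1, so the flow is subcritical.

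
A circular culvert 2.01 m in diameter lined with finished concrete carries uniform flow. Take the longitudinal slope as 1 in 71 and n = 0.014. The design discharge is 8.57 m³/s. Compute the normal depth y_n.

Manning's equation rearranged: A R^(2/3) = nQ / (1·√S) = 0.014 × 8.57 / (√0.01408) = 1.011.
Try y = 1.28 m: A R^(2/3) = 1.473 — high.
Try y = 0.736 m: A R^(2/3) = 0.574 — low.
Try y = 1.01 m: A R^(2/3) = 1.011 — matches.

y_n = 1.01 m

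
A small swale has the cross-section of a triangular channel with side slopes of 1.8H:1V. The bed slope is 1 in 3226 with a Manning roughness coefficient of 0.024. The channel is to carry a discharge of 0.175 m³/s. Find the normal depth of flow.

y_n = 0.576 m

Manning's equation rearranged: A R^(2/3) = nQ / (1·√S) = 0.024 × 0.175 / (√0.00031) = 0.2386.
At y = 0.396 m: A R^(2/3) = 0.08767 — low.
At y = 0.694 m: A R^(2/3) = 0.3914 — high.
At y = 0.576 m: A R^(2/3) = 0.2381 — close enough.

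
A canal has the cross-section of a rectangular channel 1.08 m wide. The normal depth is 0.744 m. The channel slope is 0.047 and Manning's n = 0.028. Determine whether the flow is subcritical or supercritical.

Flow area A = b·y = 1.08 × 0.744 = 0.8035 m². Wetted perimeter P = b + 2y = 1.08 + 2×0.744 = 2.568 m.
Hydraulic radius R = A/P = 0.8035/2.568 = 0.3129 m.
V = (1/n) R^(2/3) √S = (1/0.028) × 0.3129^(2/3) × √0.047 = 3.569 m/s. Hydraulic depth D_h = A/T = 0.8035/1.08 = 0.744 m.
Froude number Fr = V/√(g·D_h) = 3.569/√(9.81×0.744) = 1.32, which is greater than 1, so the flow is supercritical.

supercritical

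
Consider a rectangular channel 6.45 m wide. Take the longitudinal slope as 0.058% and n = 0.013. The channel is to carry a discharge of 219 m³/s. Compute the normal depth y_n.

y_n = 10.1 m

Manning's equation rearranged: A R^(2/3) = nQ / (1·√S) = 0.013 × 219 / (√0.00058) = 118.2.
Trying y = 10.9 m: A R^(2/3) = 129.1 — over.
Trying y = 10.1 m: A R^(2/3) = 118.2 — matches.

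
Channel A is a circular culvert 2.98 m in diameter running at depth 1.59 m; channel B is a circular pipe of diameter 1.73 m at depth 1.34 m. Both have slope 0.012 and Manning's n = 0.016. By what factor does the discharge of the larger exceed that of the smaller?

Channel A: For a circular section of diameter D = 2.98 m at depth y = 1.59 m, the central angle is θ = 2 arccos(1 − 2y/D) = 3.276 rad. Then A = (D²/8)(θ − sin θ) = 3.785 m² and P = Dθ/2 = 4.881 m. Hydraulic radius R = A/P = 3.785/4.881 = 0.7755 m. Q_A = (1/0.016)·3.785·0.7755^(2/3)·√0.012 = 21.87 m³/s.
Channel B: For a circular section of diameter D = 1.73 m at depth y = 1.34 m, the central angle is θ = 2 arccos(1 − 2y/D) = 4.304 rad. Then A = (D²/8)(θ − sin θ) = 1.954 m² and P = Dθ/2 = 3.723 m. Hydraulic radius R = A/P = 1.954/3.723 = 0.5247 m. Q_B = (1/0.016)·1.954·0.5247^(2/3)·√0.012 = 8.702 m³/s.
The larger discharge is 21.87 m³/s and the smaller is 8.702 m³/s; the ratio is 2.51.

2.51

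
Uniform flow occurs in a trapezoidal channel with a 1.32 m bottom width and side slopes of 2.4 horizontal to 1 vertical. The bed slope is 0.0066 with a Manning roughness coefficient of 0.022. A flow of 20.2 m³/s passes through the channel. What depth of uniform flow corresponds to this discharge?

Manning's equation rearranged: A R^(2/3) = nQ / (1·√S) = 0.022 × 20.2 / (√0.0066) = 5.47.
Try y = 1.76 m: A R^(2/3) = 9.308 — over.
Try y = 1.17 m: A R^(2/3) = 3.633 — short.
Try y = 1.4 m: A R^(2/3) = 5.465 — matches.

y_n = 1.4 m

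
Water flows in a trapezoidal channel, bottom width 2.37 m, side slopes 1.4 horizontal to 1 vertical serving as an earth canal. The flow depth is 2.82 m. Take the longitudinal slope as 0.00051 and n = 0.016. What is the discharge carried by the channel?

With bottom width b = 2.37 m and side slope z = 1.4: A = (b + zy)y = (2.37 + 1.4×2.82)×2.82 = 17.82 m²; P = b + 2y√(1+z²) = 2.37 + 2×2.82×1.72 = 12.07 m.
Hydraulic radius R = A/P = 17.82/12.07 = 1.476 m.
Manning's equation: Q = (1/n) A R^(2/3) S^(1/2) = (1/0.016) × 17.82 × 1.476^(2/3) × 0.00051^(1/2) = 32.6 m³/s.

Q = 32.6 m³/s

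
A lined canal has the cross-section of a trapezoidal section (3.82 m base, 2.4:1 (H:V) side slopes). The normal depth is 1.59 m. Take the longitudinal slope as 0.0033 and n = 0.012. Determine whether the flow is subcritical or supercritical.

With bottom width b = 3.82 m and side slope z = 2.4: A = (b + zy)y = (3.82 + 2.4×1.59)×1.59 = 12.14 m²; P = b + 2y√(1+z²) = 3.82 + 2×1.59×2.6 = 12.09 m.
Hydraulic radius R = A/P = 12.14/12.09 = 1.004 m.
V = (1/n) R^(2/3) √S = (1/0.012) × 1.004^(2/3) × √0.0033 = 4.801 m/s. Hydraulic depth D_h = A/T = 12.14/11.45 = 1.06 m.
Froude number Fr = V/√(g·D_h) = 4.801/√(9.81×1.06) = 1.49, which is greater than 1, so the flow is supercritical.

supercritical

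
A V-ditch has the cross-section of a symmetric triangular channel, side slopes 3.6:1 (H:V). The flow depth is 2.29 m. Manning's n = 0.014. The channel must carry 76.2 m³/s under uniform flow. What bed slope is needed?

For a triangular section with side slope z = 3.6: A = zy² = 3.6×2.29² = 18.88 m²; P = 2y√(1+z²) = 2×2.29×3.736 = 17.11 m.
Hydraulic radius R = A/P = 18.88/17.11 = 1.103 m.
From Manning's equation, S = [nQ / (1 A R^(2/3))]² = [0.014 × 76.2 / (1 × 18.88 × 1.103^(2/3))]² = 0.0028.

S = 0.0028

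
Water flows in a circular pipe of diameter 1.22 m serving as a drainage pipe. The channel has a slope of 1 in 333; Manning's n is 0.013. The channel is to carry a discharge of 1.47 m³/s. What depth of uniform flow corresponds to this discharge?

y_n = 0.722 m

Manning's equation rearranged: A R^(2/3) = nQ / (1·√S) = 0.013 × 1.47 / (√0.003003) = 0.3487.
Try y = 0.534 m: A R^(2/3) = 0.21 — low.
Try y = 0.907 m: A R^(2/3) = 0.4781 — high.
Try y = 0.722 m: A R^(2/3) = 0.3484 — matches.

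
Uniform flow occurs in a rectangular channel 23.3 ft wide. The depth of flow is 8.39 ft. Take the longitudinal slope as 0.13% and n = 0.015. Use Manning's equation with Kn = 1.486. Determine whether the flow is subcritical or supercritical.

Flow area A = b·y = 23.3 × 8.39 = 195.5 ft². Wetted perimeter P = b + 2y = 23.3 + 2×8.39 = 40.08 ft.
Hydraulic radius R = A/P = 195.5/40.08 = 4.877 ft.
V = (1.486/n) R^(2/3) √S = (1.486/0.015) × 4.877^(2/3) × √0.0013 = 10.27 ft/s. Hydraulic depth D_h = A/T = 195.5/23.3 = 8.39 ft.
Froude number Fr = V/√(g·D_h) = 10.27/√(32.2×8.39) = 0.625, which is less than 1, so the flow is subcritical.

subcritical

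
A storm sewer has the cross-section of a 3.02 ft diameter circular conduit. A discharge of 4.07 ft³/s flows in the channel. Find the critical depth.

y_c = 0.629 ft

At critical depth, Q² T / (g A³) = 1, i.e. A³/T = Q²/g = 4.07²/32.2 = 0.5144.
At y = 0.545 ft: A³/T = 0.2934 — low.
At y = 0.705 ft: A³/T = 0.8038 — high.
At y = 0.629 ft: A³/T = 0.5147 — matches.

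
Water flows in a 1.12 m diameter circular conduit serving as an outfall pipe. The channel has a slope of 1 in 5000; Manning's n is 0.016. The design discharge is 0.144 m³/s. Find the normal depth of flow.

y_n = 0.483 m

Manning's equation rearranged: A R^(2/3) = nQ / (1·√S) = 0.016 × 0.144 / (√0.0002) = 0.1629.
Trying y = 0.547 m: A R^(2/3) = 0.2025 — over.
Trying y = 0.483 m: A R^(2/3) = 0.1628 — ≈ 0.1629.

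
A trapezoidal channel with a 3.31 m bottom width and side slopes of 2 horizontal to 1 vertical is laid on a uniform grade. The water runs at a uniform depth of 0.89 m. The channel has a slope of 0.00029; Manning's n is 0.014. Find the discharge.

With bottom width b = 3.31 m and side slope z = 2: A = (b + zy)y = (3.31 + 2×0.89)×0.89 = 4.53 m²; P = b + 2y√(1+z²) = 3.31 + 2×0.89×2.236 = 7.29 m.
Hydraulic radius R = A/P = 4.53/7.29 = 0.6214 m.
Manning's equation: Q = (1/n) A R^(2/3) S^(1/2) = (1/0.014) × 4.53 × 0.6214^(2/3) × 0.00029^(1/2) = 4.01 m³/s.

Q = 4.01 m³/s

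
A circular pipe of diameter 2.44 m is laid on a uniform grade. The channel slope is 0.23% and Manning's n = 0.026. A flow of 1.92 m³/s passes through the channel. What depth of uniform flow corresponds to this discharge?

y_n = 0.932 m

Manning's equation rearranged: A R^(2/3) = nQ / (1·√S) = 0.026 × 1.92 / (√0.0023) = 1.041.
Try y = 0.83 m: A R^(2/3) = 0.8379 — low.
Try y = 1.17 m: A R^(2/3) = 1.565 — high.
Try y = 0.932 m: A R^(2/3) = 1.041 — ≈ 1.041.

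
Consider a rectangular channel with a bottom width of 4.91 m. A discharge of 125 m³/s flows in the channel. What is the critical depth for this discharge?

y_c = 4.04 m

For a rectangular channel, critical depth y_c = (q²/g)^(1/3) where q = Q/b = 125/4.91 = 25.46 m²/s.
So y_c = (25.46²/9.81)^(1/3) = 4.04 m.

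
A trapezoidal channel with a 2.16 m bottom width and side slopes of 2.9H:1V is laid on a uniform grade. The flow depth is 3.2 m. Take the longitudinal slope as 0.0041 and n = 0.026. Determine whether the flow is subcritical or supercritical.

With bottom width b = 2.16 m and side slope z = 2.9: A = (b + zy)y = (2.16 + 2.9×3.2)×3.2 = 36.61 m²; P = b + 2y√(1+z²) = 2.16 + 2×3.2×3.068 = 21.79 m.
Hydraulic radius R = A/P = 36.61/21.79 = 1.68 m.
V = (1/n) R^(2/3) √S = (1/0.026) × 1.68^(2/3) × √0.0041 = 3.48 m/s. Hydraulic depth D_h = A/T = 36.61/20.72 = 1.767 m.
Froude number Fr = V/√(g·D_h) = 3.48/√(9.81×1.767) = 0.836, which is less than 1, so the flow is subcritical.

subcritical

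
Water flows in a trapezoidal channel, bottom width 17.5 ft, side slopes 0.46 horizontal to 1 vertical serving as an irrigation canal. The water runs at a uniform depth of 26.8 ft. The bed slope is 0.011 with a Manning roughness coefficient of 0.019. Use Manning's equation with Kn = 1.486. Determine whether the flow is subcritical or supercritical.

supercritical

With bottom width b = 17.5 ft and side slope z = 0.46: A = (b + zy)y = (17.5 + 0.46×26.8)×26.8 = 799.4 ft²; P = b + 2y√(1+z²) = 17.5 + 2×26.8×1.101 = 76.5 ft.
Hydraulic radius R = A/P = 799.4/76.5 = 10.45 ft.
V = (1.486/n) R^(2/3) √S = (1.486/0.019) × 10.45^(2/3) × √0.011 = 39.21 ft/s. Hydraulic depth D_h = A/T = 799.4/42.16 = 18.96 ft.
Froude number Fr = V/√(g·D_h) = 39.21/√(32.2×18.96) = 1.59, which is greater than 1, so the flow is supercritical.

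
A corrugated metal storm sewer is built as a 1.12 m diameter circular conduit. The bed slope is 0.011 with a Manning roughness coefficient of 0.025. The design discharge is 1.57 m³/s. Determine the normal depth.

Manning's equation rearranged: A R^(2/3) = nQ / (1·√S) = 0.025 × 1.57 / (√0.011) = 0.3742.
Trying y = 0.912 m: A R^(2/3) = 0.4192 — too large.
Trying y = 0.622 m: A R^(2/3) = 0.2509 — too small.
Trying y = 0.821 m: A R^(2/3) = 0.3742 — close enough.

y_n = 0.821 m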